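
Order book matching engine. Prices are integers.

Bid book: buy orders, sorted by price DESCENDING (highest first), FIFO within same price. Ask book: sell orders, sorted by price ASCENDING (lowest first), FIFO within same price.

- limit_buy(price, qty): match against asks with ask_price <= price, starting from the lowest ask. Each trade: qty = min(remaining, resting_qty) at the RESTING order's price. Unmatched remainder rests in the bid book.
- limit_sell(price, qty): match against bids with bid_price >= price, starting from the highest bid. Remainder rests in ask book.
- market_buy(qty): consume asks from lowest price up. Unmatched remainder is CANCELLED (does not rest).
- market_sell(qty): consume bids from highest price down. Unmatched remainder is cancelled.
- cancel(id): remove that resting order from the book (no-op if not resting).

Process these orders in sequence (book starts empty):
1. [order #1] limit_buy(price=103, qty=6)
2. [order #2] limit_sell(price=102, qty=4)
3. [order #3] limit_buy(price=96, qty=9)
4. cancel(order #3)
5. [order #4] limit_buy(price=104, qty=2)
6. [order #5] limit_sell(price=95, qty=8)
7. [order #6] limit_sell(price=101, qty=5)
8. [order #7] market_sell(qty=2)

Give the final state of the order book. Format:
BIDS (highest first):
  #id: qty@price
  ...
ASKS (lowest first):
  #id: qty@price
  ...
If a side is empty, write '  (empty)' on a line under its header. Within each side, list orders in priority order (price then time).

After op 1 [order #1] limit_buy(price=103, qty=6): fills=none; bids=[#1:6@103] asks=[-]
After op 2 [order #2] limit_sell(price=102, qty=4): fills=#1x#2:4@103; bids=[#1:2@103] asks=[-]
After op 3 [order #3] limit_buy(price=96, qty=9): fills=none; bids=[#1:2@103 #3:9@96] asks=[-]
After op 4 cancel(order #3): fills=none; bids=[#1:2@103] asks=[-]
After op 5 [order #4] limit_buy(price=104, qty=2): fills=none; bids=[#4:2@104 #1:2@103] asks=[-]
After op 6 [order #5] limit_sell(price=95, qty=8): fills=#4x#5:2@104 #1x#5:2@103; bids=[-] asks=[#5:4@95]
After op 7 [order #6] limit_sell(price=101, qty=5): fills=none; bids=[-] asks=[#5:4@95 #6:5@101]
After op 8 [order #7] market_sell(qty=2): fills=none; bids=[-] asks=[#5:4@95 #6:5@101]

Answer: BIDS (highest first):
  (empty)
ASKS (lowest first):
  #5: 4@95
  #6: 5@101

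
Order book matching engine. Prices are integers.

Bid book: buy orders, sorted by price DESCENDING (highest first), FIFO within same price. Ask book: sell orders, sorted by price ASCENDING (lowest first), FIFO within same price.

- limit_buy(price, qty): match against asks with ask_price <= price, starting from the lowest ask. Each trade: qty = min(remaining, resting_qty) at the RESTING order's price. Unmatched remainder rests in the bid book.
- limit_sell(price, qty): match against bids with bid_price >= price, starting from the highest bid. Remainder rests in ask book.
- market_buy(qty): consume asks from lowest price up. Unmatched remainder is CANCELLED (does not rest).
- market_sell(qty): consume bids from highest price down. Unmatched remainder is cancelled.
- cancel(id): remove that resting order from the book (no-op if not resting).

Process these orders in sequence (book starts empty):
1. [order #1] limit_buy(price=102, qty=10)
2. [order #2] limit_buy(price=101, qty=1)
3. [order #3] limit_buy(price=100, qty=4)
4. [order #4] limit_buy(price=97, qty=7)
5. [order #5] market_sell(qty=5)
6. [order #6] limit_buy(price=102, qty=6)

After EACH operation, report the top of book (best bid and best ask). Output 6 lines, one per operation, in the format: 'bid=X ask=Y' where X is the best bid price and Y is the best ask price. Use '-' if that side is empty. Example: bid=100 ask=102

Answer: bid=102 ask=-
bid=102 ask=-
bid=102 ask=-
bid=102 ask=-
bid=102 ask=-
bid=102 ask=-

Derivation:
After op 1 [order #1] limit_buy(price=102, qty=10): fills=none; bids=[#1:10@102] asks=[-]
After op 2 [order #2] limit_buy(price=101, qty=1): fills=none; bids=[#1:10@102 #2:1@101] asks=[-]
After op 3 [order #3] limit_buy(price=100, qty=4): fills=none; bids=[#1:10@102 #2:1@101 #3:4@100] asks=[-]
After op 4 [order #4] limit_buy(price=97, qty=7): fills=none; bids=[#1:10@102 #2:1@101 #3:4@100 #4:7@97] asks=[-]
After op 5 [order #5] market_sell(qty=5): fills=#1x#5:5@102; bids=[#1:5@102 #2:1@101 #3:4@100 #4:7@97] asks=[-]
After op 6 [order #6] limit_buy(price=102, qty=6): fills=none; bids=[#1:5@102 #6:6@102 #2:1@101 #3:4@100 #4:7@97] asks=[-]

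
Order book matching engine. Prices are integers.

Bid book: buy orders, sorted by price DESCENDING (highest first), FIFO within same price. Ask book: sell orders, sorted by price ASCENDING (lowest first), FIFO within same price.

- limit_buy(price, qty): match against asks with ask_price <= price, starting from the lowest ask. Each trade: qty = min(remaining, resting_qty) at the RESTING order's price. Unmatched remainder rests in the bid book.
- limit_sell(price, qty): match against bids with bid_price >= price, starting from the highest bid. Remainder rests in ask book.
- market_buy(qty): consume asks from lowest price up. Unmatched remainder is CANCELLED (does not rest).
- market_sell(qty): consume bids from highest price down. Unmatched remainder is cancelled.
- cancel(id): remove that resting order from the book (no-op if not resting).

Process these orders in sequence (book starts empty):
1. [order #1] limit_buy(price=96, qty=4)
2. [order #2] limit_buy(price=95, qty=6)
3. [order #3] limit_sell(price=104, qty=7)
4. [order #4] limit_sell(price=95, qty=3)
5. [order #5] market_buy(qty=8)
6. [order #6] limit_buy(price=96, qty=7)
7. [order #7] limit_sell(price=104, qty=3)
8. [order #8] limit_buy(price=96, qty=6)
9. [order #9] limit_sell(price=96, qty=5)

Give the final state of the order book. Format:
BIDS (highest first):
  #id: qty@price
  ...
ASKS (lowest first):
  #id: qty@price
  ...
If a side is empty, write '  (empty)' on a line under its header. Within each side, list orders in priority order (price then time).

After op 1 [order #1] limit_buy(price=96, qty=4): fills=none; bids=[#1:4@96] asks=[-]
After op 2 [order #2] limit_buy(price=95, qty=6): fills=none; bids=[#1:4@96 #2:6@95] asks=[-]
After op 3 [order #3] limit_sell(price=104, qty=7): fills=none; bids=[#1:4@96 #2:6@95] asks=[#3:7@104]
After op 4 [order #4] limit_sell(price=95, qty=3): fills=#1x#4:3@96; bids=[#1:1@96 #2:6@95] asks=[#3:7@104]
After op 5 [order #5] market_buy(qty=8): fills=#5x#3:7@104; bids=[#1:1@96 #2:6@95] asks=[-]
After op 6 [order #6] limit_buy(price=96, qty=7): fills=none; bids=[#1:1@96 #6:7@96 #2:6@95] asks=[-]
After op 7 [order #7] limit_sell(price=104, qty=3): fills=none; bids=[#1:1@96 #6:7@96 #2:6@95] asks=[#7:3@104]
After op 8 [order #8] limit_buy(price=96, qty=6): fills=none; bids=[#1:1@96 #6:7@96 #8:6@96 #2:6@95] asks=[#7:3@104]
After op 9 [order #9] limit_sell(price=96, qty=5): fills=#1x#9:1@96 #6x#9:4@96; bids=[#6:3@96 #8:6@96 #2:6@95] asks=[#7:3@104]

Answer: BIDS (highest first):
  #6: 3@96
  #8: 6@96
  #2: 6@95
ASKS (lowest first):
  #7: 3@104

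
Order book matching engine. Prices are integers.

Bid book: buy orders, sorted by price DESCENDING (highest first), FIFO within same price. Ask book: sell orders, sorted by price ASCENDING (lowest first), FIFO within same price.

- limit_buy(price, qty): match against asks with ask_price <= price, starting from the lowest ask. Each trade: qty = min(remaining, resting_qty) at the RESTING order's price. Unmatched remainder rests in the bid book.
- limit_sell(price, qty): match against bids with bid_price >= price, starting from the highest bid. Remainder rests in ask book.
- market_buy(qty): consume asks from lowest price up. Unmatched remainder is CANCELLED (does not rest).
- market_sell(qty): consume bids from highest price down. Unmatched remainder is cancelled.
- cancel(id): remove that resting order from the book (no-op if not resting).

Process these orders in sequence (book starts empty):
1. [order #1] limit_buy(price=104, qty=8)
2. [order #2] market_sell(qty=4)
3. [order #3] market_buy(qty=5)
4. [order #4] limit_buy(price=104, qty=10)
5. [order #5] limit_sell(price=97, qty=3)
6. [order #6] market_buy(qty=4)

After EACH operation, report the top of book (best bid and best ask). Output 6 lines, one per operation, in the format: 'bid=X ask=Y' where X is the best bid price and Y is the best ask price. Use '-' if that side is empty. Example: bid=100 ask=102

After op 1 [order #1] limit_buy(price=104, qty=8): fills=none; bids=[#1:8@104] asks=[-]
After op 2 [order #2] market_sell(qty=4): fills=#1x#2:4@104; bids=[#1:4@104] asks=[-]
After op 3 [order #3] market_buy(qty=5): fills=none; bids=[#1:4@104] asks=[-]
After op 4 [order #4] limit_buy(price=104, qty=10): fills=none; bids=[#1:4@104 #4:10@104] asks=[-]
After op 5 [order #5] limit_sell(price=97, qty=3): fills=#1x#5:3@104; bids=[#1:1@104 #4:10@104] asks=[-]
After op 6 [order #6] market_buy(qty=4): fills=none; bids=[#1:1@104 #4:10@104] asks=[-]

Answer: bid=104 ask=-
bid=104 ask=-
bid=104 ask=-
bid=104 ask=-
bid=104 ask=-
bid=104 ask=-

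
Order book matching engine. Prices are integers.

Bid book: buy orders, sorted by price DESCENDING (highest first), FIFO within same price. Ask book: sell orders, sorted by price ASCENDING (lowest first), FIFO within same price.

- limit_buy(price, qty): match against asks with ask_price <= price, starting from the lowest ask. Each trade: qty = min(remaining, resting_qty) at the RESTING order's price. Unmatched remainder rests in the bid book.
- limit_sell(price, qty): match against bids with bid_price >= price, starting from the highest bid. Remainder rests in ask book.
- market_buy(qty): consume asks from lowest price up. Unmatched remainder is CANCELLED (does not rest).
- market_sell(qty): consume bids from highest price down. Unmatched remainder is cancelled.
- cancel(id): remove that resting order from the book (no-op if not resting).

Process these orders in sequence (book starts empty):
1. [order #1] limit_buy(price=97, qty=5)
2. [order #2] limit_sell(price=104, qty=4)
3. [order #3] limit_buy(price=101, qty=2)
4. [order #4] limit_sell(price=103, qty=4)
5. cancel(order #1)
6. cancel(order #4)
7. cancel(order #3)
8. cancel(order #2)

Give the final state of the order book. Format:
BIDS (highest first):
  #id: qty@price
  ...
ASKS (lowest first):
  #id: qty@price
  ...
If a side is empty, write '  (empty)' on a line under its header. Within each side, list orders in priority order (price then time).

After op 1 [order #1] limit_buy(price=97, qty=5): fills=none; bids=[#1:5@97] asks=[-]
After op 2 [order #2] limit_sell(price=104, qty=4): fills=none; bids=[#1:5@97] asks=[#2:4@104]
After op 3 [order #3] limit_buy(price=101, qty=2): fills=none; bids=[#3:2@101 #1:5@97] asks=[#2:4@104]
After op 4 [order #4] limit_sell(price=103, qty=4): fills=none; bids=[#3:2@101 #1:5@97] asks=[#4:4@103 #2:4@104]
After op 5 cancel(order #1): fills=none; bids=[#3:2@101] asks=[#4:4@103 #2:4@104]
After op 6 cancel(order #4): fills=none; bids=[#3:2@101] asks=[#2:4@104]
After op 7 cancel(order #3): fills=none; bids=[-] asks=[#2:4@104]
After op 8 cancel(order #2): fills=none; bids=[-] asks=[-]

Answer: BIDS (highest first):
  (empty)
ASKS (lowest first):
  (empty)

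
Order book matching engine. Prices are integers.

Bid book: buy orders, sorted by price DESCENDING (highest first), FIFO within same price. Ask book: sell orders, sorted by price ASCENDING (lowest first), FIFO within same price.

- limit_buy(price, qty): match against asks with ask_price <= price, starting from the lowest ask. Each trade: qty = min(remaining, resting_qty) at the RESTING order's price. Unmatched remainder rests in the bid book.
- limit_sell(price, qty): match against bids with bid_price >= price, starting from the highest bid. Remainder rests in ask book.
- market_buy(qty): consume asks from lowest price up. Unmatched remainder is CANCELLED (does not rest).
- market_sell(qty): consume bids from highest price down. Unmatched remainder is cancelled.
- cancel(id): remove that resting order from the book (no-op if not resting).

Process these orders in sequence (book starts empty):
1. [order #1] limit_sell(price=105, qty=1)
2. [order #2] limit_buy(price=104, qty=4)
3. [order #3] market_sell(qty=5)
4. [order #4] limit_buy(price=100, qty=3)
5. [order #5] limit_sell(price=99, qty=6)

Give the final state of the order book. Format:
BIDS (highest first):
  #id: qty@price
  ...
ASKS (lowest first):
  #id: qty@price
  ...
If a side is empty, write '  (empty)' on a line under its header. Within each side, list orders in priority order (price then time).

After op 1 [order #1] limit_sell(price=105, qty=1): fills=none; bids=[-] asks=[#1:1@105]
After op 2 [order #2] limit_buy(price=104, qty=4): fills=none; bids=[#2:4@104] asks=[#1:1@105]
After op 3 [order #3] market_sell(qty=5): fills=#2x#3:4@104; bids=[-] asks=[#1:1@105]
After op 4 [order #4] limit_buy(price=100, qty=3): fills=none; bids=[#4:3@100] asks=[#1:1@105]
After op 5 [order #5] limit_sell(price=99, qty=6): fills=#4x#5:3@100; bids=[-] asks=[#5:3@99 #1:1@105]

Answer: BIDS (highest first):
  (empty)
ASKS (lowest first):
  #5: 3@99
  #1: 1@105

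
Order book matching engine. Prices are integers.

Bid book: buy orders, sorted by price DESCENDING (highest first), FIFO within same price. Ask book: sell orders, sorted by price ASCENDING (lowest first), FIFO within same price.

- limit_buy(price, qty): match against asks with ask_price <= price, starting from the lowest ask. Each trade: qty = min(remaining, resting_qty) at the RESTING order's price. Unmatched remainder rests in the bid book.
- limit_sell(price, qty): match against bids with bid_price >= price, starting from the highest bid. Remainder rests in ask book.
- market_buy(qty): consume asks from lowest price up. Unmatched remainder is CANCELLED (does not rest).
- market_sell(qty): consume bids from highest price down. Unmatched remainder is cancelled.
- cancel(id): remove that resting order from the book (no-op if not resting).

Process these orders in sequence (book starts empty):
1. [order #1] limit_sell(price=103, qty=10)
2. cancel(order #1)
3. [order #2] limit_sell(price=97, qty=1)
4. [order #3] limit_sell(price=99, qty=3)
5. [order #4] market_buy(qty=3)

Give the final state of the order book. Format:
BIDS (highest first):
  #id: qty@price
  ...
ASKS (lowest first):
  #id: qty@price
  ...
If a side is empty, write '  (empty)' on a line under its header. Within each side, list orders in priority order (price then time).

Answer: BIDS (highest first):
  (empty)
ASKS (lowest first):
  #3: 1@99

Derivation:
After op 1 [order #1] limit_sell(price=103, qty=10): fills=none; bids=[-] asks=[#1:10@103]
After op 2 cancel(order #1): fills=none; bids=[-] asks=[-]
After op 3 [order #2] limit_sell(price=97, qty=1): fills=none; bids=[-] asks=[#2:1@97]
After op 4 [order #3] limit_sell(price=99, qty=3): fills=none; bids=[-] asks=[#2:1@97 #3:3@99]
After op 5 [order #4] market_buy(qty=3): fills=#4x#2:1@97 #4x#3:2@99; bids=[-] asks=[#3:1@99]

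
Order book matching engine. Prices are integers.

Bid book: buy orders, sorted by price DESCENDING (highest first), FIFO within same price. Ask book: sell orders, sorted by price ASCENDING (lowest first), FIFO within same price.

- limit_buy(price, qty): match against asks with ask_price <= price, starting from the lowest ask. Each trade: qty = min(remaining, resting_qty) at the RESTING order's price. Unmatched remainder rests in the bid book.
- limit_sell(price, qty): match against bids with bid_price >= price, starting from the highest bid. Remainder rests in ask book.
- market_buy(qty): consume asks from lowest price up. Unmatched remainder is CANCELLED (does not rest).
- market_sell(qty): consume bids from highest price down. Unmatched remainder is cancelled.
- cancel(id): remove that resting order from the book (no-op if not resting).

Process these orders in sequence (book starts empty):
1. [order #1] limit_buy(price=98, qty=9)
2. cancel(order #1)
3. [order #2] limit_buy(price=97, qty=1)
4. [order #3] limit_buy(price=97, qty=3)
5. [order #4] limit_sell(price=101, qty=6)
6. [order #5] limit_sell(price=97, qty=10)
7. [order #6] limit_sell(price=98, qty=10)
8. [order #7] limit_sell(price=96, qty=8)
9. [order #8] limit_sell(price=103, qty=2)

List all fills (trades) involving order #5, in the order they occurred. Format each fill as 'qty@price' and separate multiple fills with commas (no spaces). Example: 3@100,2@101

After op 1 [order #1] limit_buy(price=98, qty=9): fills=none; bids=[#1:9@98] asks=[-]
After op 2 cancel(order #1): fills=none; bids=[-] asks=[-]
After op 3 [order #2] limit_buy(price=97, qty=1): fills=none; bids=[#2:1@97] asks=[-]
After op 4 [order #3] limit_buy(price=97, qty=3): fills=none; bids=[#2:1@97 #3:3@97] asks=[-]
After op 5 [order #4] limit_sell(price=101, qty=6): fills=none; bids=[#2:1@97 #3:3@97] asks=[#4:6@101]
After op 6 [order #5] limit_sell(price=97, qty=10): fills=#2x#5:1@97 #3x#5:3@97; bids=[-] asks=[#5:6@97 #4:6@101]
After op 7 [order #6] limit_sell(price=98, qty=10): fills=none; bids=[-] asks=[#5:6@97 #6:10@98 #4:6@101]
After op 8 [order #7] limit_sell(price=96, qty=8): fills=none; bids=[-] asks=[#7:8@96 #5:6@97 #6:10@98 #4:6@101]
After op 9 [order #8] limit_sell(price=103, qty=2): fills=none; bids=[-] asks=[#7:8@96 #5:6@97 #6:10@98 #4:6@101 #8:2@103]

Answer: 1@97,3@97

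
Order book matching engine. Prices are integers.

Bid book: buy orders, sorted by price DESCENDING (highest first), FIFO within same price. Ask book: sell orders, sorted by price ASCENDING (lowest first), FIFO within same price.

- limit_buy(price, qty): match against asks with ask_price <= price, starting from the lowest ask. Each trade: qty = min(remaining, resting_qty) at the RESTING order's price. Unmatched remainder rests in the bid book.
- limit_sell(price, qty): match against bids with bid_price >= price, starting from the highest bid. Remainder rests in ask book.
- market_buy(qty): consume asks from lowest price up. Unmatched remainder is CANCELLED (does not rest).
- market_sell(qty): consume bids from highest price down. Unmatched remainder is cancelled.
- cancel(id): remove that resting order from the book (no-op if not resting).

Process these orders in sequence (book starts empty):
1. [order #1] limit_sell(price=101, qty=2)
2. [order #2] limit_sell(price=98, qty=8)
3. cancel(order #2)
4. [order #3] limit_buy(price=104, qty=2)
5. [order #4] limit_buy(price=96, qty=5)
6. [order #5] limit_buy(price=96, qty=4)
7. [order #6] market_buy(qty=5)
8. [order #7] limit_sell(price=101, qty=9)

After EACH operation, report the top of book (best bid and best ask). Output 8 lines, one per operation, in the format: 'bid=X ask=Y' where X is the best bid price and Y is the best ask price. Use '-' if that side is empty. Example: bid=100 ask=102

After op 1 [order #1] limit_sell(price=101, qty=2): fills=none; bids=[-] asks=[#1:2@101]
After op 2 [order #2] limit_sell(price=98, qty=8): fills=none; bids=[-] asks=[#2:8@98 #1:2@101]
After op 3 cancel(order #2): fills=none; bids=[-] asks=[#1:2@101]
After op 4 [order #3] limit_buy(price=104, qty=2): fills=#3x#1:2@101; bids=[-] asks=[-]
After op 5 [order #4] limit_buy(price=96, qty=5): fills=none; bids=[#4:5@96] asks=[-]
After op 6 [order #5] limit_buy(price=96, qty=4): fills=none; bids=[#4:5@96 #5:4@96] asks=[-]
After op 7 [order #6] market_buy(qty=5): fills=none; bids=[#4:5@96 #5:4@96] asks=[-]
After op 8 [order #7] limit_sell(price=101, qty=9): fills=none; bids=[#4:5@96 #5:4@96] asks=[#7:9@101]

Answer: bid=- ask=101
bid=- ask=98
bid=- ask=101
bid=- ask=-
bid=96 ask=-
bid=96 ask=-
bid=96 ask=-
bid=96 ask=101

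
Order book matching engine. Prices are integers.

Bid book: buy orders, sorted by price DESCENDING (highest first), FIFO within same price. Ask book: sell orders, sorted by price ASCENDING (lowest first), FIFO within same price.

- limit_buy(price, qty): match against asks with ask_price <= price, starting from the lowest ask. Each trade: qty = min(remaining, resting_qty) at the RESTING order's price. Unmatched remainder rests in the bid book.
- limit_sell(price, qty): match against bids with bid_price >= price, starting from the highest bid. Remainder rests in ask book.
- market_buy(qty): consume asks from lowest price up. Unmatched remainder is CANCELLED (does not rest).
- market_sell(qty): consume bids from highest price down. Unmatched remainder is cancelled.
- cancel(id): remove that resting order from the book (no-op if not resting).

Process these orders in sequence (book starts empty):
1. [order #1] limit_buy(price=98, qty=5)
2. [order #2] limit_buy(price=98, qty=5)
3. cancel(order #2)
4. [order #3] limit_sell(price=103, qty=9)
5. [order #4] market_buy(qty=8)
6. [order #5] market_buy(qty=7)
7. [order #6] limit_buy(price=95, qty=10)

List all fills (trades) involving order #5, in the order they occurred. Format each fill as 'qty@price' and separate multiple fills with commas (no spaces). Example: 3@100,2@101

After op 1 [order #1] limit_buy(price=98, qty=5): fills=none; bids=[#1:5@98] asks=[-]
After op 2 [order #2] limit_buy(price=98, qty=5): fills=none; bids=[#1:5@98 #2:5@98] asks=[-]
After op 3 cancel(order #2): fills=none; bids=[#1:5@98] asks=[-]
After op 4 [order #3] limit_sell(price=103, qty=9): fills=none; bids=[#1:5@98] asks=[#3:9@103]
After op 5 [order #4] market_buy(qty=8): fills=#4x#3:8@103; bids=[#1:5@98] asks=[#3:1@103]
After op 6 [order #5] market_buy(qty=7): fills=#5x#3:1@103; bids=[#1:5@98] asks=[-]
After op 7 [order #6] limit_buy(price=95, qty=10): fills=none; bids=[#1:5@98 #6:10@95] asks=[-]

Answer: 1@103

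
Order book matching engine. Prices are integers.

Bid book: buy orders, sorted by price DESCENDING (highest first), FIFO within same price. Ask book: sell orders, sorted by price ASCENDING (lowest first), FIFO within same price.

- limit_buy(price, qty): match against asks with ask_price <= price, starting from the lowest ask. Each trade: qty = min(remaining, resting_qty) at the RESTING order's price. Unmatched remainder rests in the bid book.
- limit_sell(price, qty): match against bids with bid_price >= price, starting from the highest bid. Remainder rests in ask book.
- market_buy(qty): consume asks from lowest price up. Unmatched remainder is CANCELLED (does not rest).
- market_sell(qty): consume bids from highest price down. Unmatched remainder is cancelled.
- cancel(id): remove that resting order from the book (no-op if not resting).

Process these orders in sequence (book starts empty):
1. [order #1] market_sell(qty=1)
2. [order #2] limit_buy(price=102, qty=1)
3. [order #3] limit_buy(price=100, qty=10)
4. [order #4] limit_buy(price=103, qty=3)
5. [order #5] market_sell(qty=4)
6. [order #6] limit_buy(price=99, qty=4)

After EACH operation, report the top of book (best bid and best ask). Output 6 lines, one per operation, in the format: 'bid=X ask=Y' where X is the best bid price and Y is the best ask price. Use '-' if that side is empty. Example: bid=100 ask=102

After op 1 [order #1] market_sell(qty=1): fills=none; bids=[-] asks=[-]
After op 2 [order #2] limit_buy(price=102, qty=1): fills=none; bids=[#2:1@102] asks=[-]
After op 3 [order #3] limit_buy(price=100, qty=10): fills=none; bids=[#2:1@102 #3:10@100] asks=[-]
After op 4 [order #4] limit_buy(price=103, qty=3): fills=none; bids=[#4:3@103 #2:1@102 #3:10@100] asks=[-]
After op 5 [order #5] market_sell(qty=4): fills=#4x#5:3@103 #2x#5:1@102; bids=[#3:10@100] asks=[-]
After op 6 [order #6] limit_buy(price=99, qty=4): fills=none; bids=[#3:10@100 #6:4@99] asks=[-]

Answer: bid=- ask=-
bid=102 ask=-
bid=102 ask=-
bid=103 ask=-
bid=100 ask=-
bid=100 ask=-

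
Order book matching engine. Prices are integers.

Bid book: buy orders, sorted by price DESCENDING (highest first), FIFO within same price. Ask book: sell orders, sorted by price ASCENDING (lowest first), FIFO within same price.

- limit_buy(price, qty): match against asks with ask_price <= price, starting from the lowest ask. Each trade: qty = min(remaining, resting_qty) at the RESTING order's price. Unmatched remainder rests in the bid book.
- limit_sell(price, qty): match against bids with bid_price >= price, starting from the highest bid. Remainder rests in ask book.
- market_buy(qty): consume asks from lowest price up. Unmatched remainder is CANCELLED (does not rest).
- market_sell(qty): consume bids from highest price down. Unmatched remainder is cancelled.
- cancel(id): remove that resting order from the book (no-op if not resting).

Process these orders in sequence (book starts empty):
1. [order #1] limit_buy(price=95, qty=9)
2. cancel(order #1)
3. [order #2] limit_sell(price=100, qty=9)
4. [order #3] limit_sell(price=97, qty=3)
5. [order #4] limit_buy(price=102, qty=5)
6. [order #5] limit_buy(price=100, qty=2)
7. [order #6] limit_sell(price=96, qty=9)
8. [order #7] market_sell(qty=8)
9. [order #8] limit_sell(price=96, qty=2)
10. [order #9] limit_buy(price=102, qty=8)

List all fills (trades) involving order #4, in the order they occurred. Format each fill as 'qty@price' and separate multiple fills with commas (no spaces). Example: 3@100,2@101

Answer: 3@97,2@100

Derivation:
After op 1 [order #1] limit_buy(price=95, qty=9): fills=none; bids=[#1:9@95] asks=[-]
After op 2 cancel(order #1): fills=none; bids=[-] asks=[-]
After op 3 [order #2] limit_sell(price=100, qty=9): fills=none; bids=[-] asks=[#2:9@100]
After op 4 [order #3] limit_sell(price=97, qty=3): fills=none; bids=[-] asks=[#3:3@97 #2:9@100]
After op 5 [order #4] limit_buy(price=102, qty=5): fills=#4x#3:3@97 #4x#2:2@100; bids=[-] asks=[#2:7@100]
After op 6 [order #5] limit_buy(price=100, qty=2): fills=#5x#2:2@100; bids=[-] asks=[#2:5@100]
After op 7 [order #6] limit_sell(price=96, qty=9): fills=none; bids=[-] asks=[#6:9@96 #2:5@100]
After op 8 [order #7] market_sell(qty=8): fills=none; bids=[-] asks=[#6:9@96 #2:5@100]
After op 9 [order #8] limit_sell(price=96, qty=2): fills=none; bids=[-] asks=[#6:9@96 #8:2@96 #2:5@100]
After op 10 [order #9] limit_buy(price=102, qty=8): fills=#9x#6:8@96; bids=[-] asks=[#6:1@96 #8:2@96 #2:5@100]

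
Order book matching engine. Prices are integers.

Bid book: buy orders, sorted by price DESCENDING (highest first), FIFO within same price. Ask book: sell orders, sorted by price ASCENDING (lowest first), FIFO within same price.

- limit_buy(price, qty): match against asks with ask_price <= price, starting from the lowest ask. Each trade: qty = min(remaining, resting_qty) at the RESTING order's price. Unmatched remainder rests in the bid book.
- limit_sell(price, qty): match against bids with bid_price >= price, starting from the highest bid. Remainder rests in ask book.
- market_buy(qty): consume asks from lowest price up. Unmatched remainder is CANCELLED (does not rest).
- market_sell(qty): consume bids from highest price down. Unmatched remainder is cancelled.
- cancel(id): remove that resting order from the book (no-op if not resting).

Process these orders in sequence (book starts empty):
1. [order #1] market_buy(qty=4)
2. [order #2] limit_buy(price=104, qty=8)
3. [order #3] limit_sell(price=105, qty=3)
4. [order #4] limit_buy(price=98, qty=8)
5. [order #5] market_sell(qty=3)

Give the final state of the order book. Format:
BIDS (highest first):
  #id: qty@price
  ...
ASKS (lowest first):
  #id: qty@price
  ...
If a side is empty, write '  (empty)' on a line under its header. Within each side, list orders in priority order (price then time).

Answer: BIDS (highest first):
  #2: 5@104
  #4: 8@98
ASKS (lowest first):
  #3: 3@105

Derivation:
After op 1 [order #1] market_buy(qty=4): fills=none; bids=[-] asks=[-]
After op 2 [order #2] limit_buy(price=104, qty=8): fills=none; bids=[#2:8@104] asks=[-]
After op 3 [order #3] limit_sell(price=105, qty=3): fills=none; bids=[#2:8@104] asks=[#3:3@105]
After op 4 [order #4] limit_buy(price=98, qty=8): fills=none; bids=[#2:8@104 #4:8@98] asks=[#3:3@105]
After op 5 [order #5] market_sell(qty=3): fills=#2x#5:3@104; bids=[#2:5@104 #4:8@98] asks=[#3:3@105]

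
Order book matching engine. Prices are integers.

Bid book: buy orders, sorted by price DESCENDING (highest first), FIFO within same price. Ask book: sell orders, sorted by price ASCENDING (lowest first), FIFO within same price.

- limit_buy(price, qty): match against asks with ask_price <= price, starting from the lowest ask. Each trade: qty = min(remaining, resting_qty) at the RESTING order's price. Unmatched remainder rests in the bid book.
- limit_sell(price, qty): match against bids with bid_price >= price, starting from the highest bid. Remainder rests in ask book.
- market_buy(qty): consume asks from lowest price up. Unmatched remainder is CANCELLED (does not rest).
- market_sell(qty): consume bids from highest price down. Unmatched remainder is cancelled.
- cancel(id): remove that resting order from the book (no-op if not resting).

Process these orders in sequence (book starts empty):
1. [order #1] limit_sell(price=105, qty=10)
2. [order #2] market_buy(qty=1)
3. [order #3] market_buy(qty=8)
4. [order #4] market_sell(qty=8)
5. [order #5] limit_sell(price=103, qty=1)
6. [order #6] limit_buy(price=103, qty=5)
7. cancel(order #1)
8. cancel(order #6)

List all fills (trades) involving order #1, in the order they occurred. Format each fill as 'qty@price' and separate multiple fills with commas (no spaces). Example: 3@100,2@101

Answer: 1@105,8@105

Derivation:
After op 1 [order #1] limit_sell(price=105, qty=10): fills=none; bids=[-] asks=[#1:10@105]
After op 2 [order #2] market_buy(qty=1): fills=#2x#1:1@105; bids=[-] asks=[#1:9@105]
After op 3 [order #3] market_buy(qty=8): fills=#3x#1:8@105; bids=[-] asks=[#1:1@105]
After op 4 [order #4] market_sell(qty=8): fills=none; bids=[-] asks=[#1:1@105]
After op 5 [order #5] limit_sell(price=103, qty=1): fills=none; bids=[-] asks=[#5:1@103 #1:1@105]
After op 6 [order #6] limit_buy(price=103, qty=5): fills=#6x#5:1@103; bids=[#6:4@103] asks=[#1:1@105]
After op 7 cancel(order #1): fills=none; bids=[#6:4@103] asks=[-]
After op 8 cancel(order #6): fills=none; bids=[-] asks=[-]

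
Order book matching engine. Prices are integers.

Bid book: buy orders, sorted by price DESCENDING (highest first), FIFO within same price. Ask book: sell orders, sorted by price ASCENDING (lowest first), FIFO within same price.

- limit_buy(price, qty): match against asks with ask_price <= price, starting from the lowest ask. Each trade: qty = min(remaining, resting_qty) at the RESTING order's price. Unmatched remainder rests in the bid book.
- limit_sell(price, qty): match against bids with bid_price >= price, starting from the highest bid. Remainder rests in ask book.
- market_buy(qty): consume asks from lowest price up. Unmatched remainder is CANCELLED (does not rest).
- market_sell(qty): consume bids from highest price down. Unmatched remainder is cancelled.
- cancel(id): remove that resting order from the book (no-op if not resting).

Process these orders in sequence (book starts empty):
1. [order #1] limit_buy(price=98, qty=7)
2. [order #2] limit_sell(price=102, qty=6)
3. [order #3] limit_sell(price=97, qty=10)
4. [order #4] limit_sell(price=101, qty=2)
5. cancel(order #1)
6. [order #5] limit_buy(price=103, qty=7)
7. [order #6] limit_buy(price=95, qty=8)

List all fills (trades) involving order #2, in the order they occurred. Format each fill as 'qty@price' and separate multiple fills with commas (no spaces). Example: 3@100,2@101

Answer: 2@102

Derivation:
After op 1 [order #1] limit_buy(price=98, qty=7): fills=none; bids=[#1:7@98] asks=[-]
After op 2 [order #2] limit_sell(price=102, qty=6): fills=none; bids=[#1:7@98] asks=[#2:6@102]
After op 3 [order #3] limit_sell(price=97, qty=10): fills=#1x#3:7@98; bids=[-] asks=[#3:3@97 #2:6@102]
After op 4 [order #4] limit_sell(price=101, qty=2): fills=none; bids=[-] asks=[#3:3@97 #4:2@101 #2:6@102]
After op 5 cancel(order #1): fills=none; bids=[-] asks=[#3:3@97 #4:2@101 #2:6@102]
After op 6 [order #5] limit_buy(price=103, qty=7): fills=#5x#3:3@97 #5x#4:2@101 #5x#2:2@102; bids=[-] asks=[#2:4@102]
After op 7 [order #6] limit_buy(price=95, qty=8): fills=none; bids=[#6:8@95] asks=[#2:4@102]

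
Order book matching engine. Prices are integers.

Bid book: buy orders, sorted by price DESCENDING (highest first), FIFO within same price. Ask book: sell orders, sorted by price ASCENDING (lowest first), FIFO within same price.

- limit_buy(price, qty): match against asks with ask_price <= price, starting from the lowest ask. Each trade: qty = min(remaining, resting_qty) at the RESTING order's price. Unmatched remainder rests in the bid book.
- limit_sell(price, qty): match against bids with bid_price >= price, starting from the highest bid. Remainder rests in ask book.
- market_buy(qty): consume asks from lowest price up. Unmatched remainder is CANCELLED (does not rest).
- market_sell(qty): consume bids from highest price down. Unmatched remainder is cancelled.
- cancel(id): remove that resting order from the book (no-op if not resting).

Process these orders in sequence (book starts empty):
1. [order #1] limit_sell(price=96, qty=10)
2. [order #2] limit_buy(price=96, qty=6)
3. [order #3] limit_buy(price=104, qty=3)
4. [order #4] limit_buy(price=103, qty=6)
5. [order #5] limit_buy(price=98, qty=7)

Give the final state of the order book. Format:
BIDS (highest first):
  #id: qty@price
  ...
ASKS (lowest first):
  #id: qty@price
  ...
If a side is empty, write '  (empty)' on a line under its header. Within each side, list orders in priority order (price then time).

After op 1 [order #1] limit_sell(price=96, qty=10): fills=none; bids=[-] asks=[#1:10@96]
After op 2 [order #2] limit_buy(price=96, qty=6): fills=#2x#1:6@96; bids=[-] asks=[#1:4@96]
After op 3 [order #3] limit_buy(price=104, qty=3): fills=#3x#1:3@96; bids=[-] asks=[#1:1@96]
After op 4 [order #4] limit_buy(price=103, qty=6): fills=#4x#1:1@96; bids=[#4:5@103] asks=[-]
After op 5 [order #5] limit_buy(price=98, qty=7): fills=none; bids=[#4:5@103 #5:7@98] asks=[-]

Answer: BIDS (highest first):
  #4: 5@103
  #5: 7@98
ASKS (lowest first):
  (empty)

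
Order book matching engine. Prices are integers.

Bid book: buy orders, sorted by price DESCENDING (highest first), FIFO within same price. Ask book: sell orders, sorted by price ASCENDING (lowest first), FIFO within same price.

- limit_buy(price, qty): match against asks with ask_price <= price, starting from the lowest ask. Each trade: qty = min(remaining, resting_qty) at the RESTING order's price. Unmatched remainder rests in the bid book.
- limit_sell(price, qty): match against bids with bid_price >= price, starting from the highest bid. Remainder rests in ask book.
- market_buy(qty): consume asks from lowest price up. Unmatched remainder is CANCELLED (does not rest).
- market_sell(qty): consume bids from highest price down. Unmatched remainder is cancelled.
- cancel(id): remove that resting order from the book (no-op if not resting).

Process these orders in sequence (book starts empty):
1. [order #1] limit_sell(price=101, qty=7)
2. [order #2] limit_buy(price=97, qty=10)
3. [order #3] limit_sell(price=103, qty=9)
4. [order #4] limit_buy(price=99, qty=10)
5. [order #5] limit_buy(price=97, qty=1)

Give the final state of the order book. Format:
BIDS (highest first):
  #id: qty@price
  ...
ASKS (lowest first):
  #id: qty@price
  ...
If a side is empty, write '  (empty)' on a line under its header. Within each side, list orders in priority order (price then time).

After op 1 [order #1] limit_sell(price=101, qty=7): fills=none; bids=[-] asks=[#1:7@101]
After op 2 [order #2] limit_buy(price=97, qty=10): fills=none; bids=[#2:10@97] asks=[#1:7@101]
After op 3 [order #3] limit_sell(price=103, qty=9): fills=none; bids=[#2:10@97] asks=[#1:7@101 #3:9@103]
After op 4 [order #4] limit_buy(price=99, qty=10): fills=none; bids=[#4:10@99 #2:10@97] asks=[#1:7@101 #3:9@103]
After op 5 [order #5] limit_buy(price=97, qty=1): fills=none; bids=[#4:10@99 #2:10@97 #5:1@97] asks=[#1:7@101 #3:9@103]

Answer: BIDS (highest first):
  #4: 10@99
  #2: 10@97
  #5: 1@97
ASKS (lowest first):
  #1: 7@101
  #3: 9@103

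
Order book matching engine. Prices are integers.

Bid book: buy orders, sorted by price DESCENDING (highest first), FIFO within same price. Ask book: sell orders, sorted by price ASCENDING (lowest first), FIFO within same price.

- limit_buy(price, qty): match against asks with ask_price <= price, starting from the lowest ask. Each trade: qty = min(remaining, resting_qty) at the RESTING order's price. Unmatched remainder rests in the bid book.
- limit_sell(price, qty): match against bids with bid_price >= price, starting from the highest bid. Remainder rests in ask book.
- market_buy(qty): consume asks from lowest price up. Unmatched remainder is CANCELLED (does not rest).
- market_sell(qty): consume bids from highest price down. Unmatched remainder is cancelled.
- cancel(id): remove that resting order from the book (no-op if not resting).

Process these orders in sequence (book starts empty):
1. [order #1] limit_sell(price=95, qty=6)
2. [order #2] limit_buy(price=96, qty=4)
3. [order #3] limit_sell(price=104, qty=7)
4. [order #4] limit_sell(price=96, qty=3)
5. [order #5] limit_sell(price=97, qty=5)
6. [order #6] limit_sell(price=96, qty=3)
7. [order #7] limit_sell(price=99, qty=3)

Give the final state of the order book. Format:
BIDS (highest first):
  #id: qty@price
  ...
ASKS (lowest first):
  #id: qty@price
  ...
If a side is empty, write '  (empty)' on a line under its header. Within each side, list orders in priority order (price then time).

After op 1 [order #1] limit_sell(price=95, qty=6): fills=none; bids=[-] asks=[#1:6@95]
After op 2 [order #2] limit_buy(price=96, qty=4): fills=#2x#1:4@95; bids=[-] asks=[#1:2@95]
After op 3 [order #3] limit_sell(price=104, qty=7): fills=none; bids=[-] asks=[#1:2@95 #3:7@104]
After op 4 [order #4] limit_sell(price=96, qty=3): fills=none; bids=[-] asks=[#1:2@95 #4:3@96 #3:7@104]
After op 5 [order #5] limit_sell(price=97, qty=5): fills=none; bids=[-] asks=[#1:2@95 #4:3@96 #5:5@97 #3:7@104]
After op 6 [order #6] limit_sell(price=96, qty=3): fills=none; bids=[-] asks=[#1:2@95 #4:3@96 #6:3@96 #5:5@97 #3:7@104]
After op 7 [order #7] limit_sell(price=99, qty=3): fills=none; bids=[-] asks=[#1:2@95 #4:3@96 #6:3@96 #5:5@97 #7:3@99 #3:7@104]

Answer: BIDS (highest first):
  (empty)
ASKS (lowest first):
  #1: 2@95
  #4: 3@96
  #6: 3@96
  #5: 5@97
  #7: 3@99
  #3: 7@104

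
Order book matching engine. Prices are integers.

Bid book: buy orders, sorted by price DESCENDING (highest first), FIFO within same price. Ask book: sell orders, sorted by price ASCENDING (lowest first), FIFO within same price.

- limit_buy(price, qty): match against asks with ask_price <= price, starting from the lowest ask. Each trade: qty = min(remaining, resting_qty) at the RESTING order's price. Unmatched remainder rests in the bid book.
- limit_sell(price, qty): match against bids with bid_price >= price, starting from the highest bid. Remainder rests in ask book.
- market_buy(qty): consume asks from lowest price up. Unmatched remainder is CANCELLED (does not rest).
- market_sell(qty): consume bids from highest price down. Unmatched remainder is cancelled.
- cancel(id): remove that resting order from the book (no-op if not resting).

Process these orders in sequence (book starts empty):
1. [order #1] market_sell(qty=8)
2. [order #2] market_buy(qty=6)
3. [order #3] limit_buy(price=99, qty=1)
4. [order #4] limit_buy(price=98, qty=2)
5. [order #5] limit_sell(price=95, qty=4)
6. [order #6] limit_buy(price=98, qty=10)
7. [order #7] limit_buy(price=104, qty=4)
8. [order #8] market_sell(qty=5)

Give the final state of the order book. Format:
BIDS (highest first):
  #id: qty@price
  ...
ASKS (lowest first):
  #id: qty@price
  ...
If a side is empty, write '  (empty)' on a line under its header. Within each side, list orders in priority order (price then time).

Answer: BIDS (highest first):
  #6: 8@98
ASKS (lowest first):
  (empty)

Derivation:
After op 1 [order #1] market_sell(qty=8): fills=none; bids=[-] asks=[-]
After op 2 [order #2] market_buy(qty=6): fills=none; bids=[-] asks=[-]
After op 3 [order #3] limit_buy(price=99, qty=1): fills=none; bids=[#3:1@99] asks=[-]
After op 4 [order #4] limit_buy(price=98, qty=2): fills=none; bids=[#3:1@99 #4:2@98] asks=[-]
After op 5 [order #5] limit_sell(price=95, qty=4): fills=#3x#5:1@99 #4x#5:2@98; bids=[-] asks=[#5:1@95]
After op 6 [order #6] limit_buy(price=98, qty=10): fills=#6x#5:1@95; bids=[#6:9@98] asks=[-]
After op 7 [order #7] limit_buy(price=104, qty=4): fills=none; bids=[#7:4@104 #6:9@98] asks=[-]
After op 8 [order #8] market_sell(qty=5): fills=#7x#8:4@104 #6x#8:1@98; bids=[#6:8@98] asks=[-]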